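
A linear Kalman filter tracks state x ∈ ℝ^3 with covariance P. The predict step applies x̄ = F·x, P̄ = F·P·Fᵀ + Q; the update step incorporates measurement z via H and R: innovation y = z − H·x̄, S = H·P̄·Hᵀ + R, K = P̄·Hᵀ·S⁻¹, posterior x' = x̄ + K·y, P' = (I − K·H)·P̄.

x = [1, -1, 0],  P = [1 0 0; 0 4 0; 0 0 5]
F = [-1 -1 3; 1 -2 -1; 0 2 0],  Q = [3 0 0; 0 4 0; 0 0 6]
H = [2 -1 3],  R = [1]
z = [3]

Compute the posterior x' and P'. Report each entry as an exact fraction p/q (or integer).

x̄ = F·x = [0, 3, -2]
P̄ = F·P·Fᵀ + Q = [53 -8 -8; -8 26 -16; -8 -16 22]
y = z − H·x̄ = [12]
S = H·P̄·Hᵀ + R = [469]
K = P̄·Hᵀ·S⁻¹ = [90/469; -90/469; 66/469]
x' = x̄ + K·y = [1080/469, 327/469, -146/469]
P' = (I − K·H)·P̄ = [16757/469 4348/469 -9692/469; 4348/469 4094/469 -1564/469; -9692/469 -1564/469 5962/469]

x' = [1080/469, 327/469, -146/469]
P' = [16757/469 4348/469 -9692/469; 4348/469 4094/469 -1564/469; -9692/469 -1564/469 5962/469]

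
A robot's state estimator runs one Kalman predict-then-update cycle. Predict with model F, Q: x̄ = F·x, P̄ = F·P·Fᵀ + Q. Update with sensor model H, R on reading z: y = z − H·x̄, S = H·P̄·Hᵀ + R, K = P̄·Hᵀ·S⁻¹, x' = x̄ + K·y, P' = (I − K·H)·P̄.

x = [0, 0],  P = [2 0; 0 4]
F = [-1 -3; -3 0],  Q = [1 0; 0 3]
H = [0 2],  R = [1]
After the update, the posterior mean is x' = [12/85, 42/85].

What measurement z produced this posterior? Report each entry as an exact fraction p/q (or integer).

z = [1]

x̄ = F·x = [0, 0]
P̄ = F·P·Fᵀ + Q = [39 6; 6 21]
S = H·P̄·Hᵀ + R = [85]
K = P̄·Hᵀ·S⁻¹ = [12/85; 42/85]
x' − x̄ = [12/85, 42/85] = K·y
y = (KᵀK)⁻¹·Kᵀ·(x' − x̄) = [1]
z = y + H·x̄ = [1] + [0] = [1]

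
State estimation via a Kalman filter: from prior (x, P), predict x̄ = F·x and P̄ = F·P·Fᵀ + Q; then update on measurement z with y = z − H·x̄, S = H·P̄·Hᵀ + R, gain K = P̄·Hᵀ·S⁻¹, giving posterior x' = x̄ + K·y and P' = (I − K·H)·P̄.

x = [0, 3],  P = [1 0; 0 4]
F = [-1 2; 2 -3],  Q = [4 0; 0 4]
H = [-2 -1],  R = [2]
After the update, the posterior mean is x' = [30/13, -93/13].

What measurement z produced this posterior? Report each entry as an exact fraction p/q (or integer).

z = [3]

x̄ = F·x = [6, -9]
P̄ = F·P·Fᵀ + Q = [21 -26; -26 44]
S = H·P̄·Hᵀ + R = [26]
K = P̄·Hᵀ·S⁻¹ = [-8/13; 4/13]
x' − x̄ = [-48/13, 24/13] = K·y
y = (KᵀK)⁻¹·Kᵀ·(x' − x̄) = [6]
z = y + H·x̄ = [6] + [-3] = [3]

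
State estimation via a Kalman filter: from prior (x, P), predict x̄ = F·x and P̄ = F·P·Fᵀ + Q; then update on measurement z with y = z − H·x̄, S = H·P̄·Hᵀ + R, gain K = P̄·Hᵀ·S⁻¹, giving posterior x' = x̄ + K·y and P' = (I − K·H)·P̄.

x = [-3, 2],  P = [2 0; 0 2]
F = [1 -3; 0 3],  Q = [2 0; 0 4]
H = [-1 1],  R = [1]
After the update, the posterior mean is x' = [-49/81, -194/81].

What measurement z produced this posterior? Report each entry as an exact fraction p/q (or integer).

z = [-2]

x̄ = F·x = [-9, 6]
P̄ = F·P·Fᵀ + Q = [22 -18; -18 22]
S = H·P̄·Hᵀ + R = [81]
K = P̄·Hᵀ·S⁻¹ = [-40/81; 40/81]
x' − x̄ = [680/81, -680/81] = K·y
y = (KᵀK)⁻¹·Kᵀ·(x' − x̄) = [-17]
z = y + H·x̄ = [-17] + [15] = [-2]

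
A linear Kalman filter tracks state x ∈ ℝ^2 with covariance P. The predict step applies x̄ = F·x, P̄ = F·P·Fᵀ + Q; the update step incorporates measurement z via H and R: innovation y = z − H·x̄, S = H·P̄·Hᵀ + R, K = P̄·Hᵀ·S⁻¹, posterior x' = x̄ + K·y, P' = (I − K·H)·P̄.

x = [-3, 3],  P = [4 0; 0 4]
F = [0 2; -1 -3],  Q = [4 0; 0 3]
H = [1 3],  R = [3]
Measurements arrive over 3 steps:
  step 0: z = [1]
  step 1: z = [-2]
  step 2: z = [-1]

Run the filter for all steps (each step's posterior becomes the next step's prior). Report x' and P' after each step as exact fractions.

step 0: x̄ = F·x = [6, -6]
step 0: P̄ = F·P·Fᵀ + Q = [20 -24; -24 43]
step 0: y = z − H·x̄ = [13]
step 0: S = H·P̄·Hᵀ + R = [266]
step 0: K = P̄·Hᵀ·S⁻¹ = [-26/133; 15/38]
step 0: x' = x̄ + K·y = [460/133, -33/38]
step 0: P' = (I − K·H)·P̄ = [1308/133 -66/19; -66/19 59/38]
step 1: x̄ = F·x = [-33/19, -227/266]
step 1: P̄ = F·P·Fᵀ + Q = [194/19 -45/19; -45/19 1587/266]
step 1: y = z − H·x̄ = [611/266]
step 1: S = H·P̄·Hᵀ + R = [14017/266]
step 1: K = P̄·Hᵀ·S⁻¹ = [826/14017; 4131/14017]
step 1: x' = x̄ + K·y = [-22448/14017, -2473/14017]
step 1: P' = (I − K·H)·P̄ = [140556/14017 -46026/14017; -46026/14017 19473/14017]
step 2: x̄ = F·x = [-4946/14017, 29867/14017]
step 2: P̄ = F·P·Fᵀ + Q = [133960/14017 -24786/14017; -24786/14017 81708/14017]
step 2: y = z − H·x̄ = [-98672/14017]
step 2: S = H·P̄·Hᵀ + R = [762667/14017]
step 2: K = P̄·Hᵀ·S⁻¹ = [59602/762667; 220338/762667]
step 2: x' = x̄ + K·y = [-688678/762667, 74009/762667]
step 2: P' = (I − K·H)·P̄ = [7035348/762667 -2285514/762667; -2285514/762667 982176/762667]

step 0: x' = [460/133, -33/38], P' = [1308/133 -66/19; -66/19 59/38]
step 1: x' = [-22448/14017, -2473/14017], P' = [140556/14017 -46026/14017; -46026/14017 19473/14017]
step 2: x' = [-688678/762667, 74009/762667], P' = [7035348/762667 -2285514/762667; -2285514/762667 982176/762667]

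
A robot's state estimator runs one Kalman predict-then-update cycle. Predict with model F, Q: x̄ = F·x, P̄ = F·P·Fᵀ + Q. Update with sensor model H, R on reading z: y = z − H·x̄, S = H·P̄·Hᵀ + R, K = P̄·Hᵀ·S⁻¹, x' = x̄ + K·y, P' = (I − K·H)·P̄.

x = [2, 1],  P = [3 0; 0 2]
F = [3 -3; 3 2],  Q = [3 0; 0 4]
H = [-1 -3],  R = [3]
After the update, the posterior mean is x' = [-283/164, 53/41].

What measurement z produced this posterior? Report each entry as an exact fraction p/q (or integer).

z = [-2]

x̄ = F·x = [3, 8]
P̄ = F·P·Fᵀ + Q = [48 15; 15 39]
S = H·P̄·Hᵀ + R = [492]
K = P̄·Hᵀ·S⁻¹ = [-31/164; -11/41]
x' − x̄ = [-775/164, -275/41] = K·y
y = (KᵀK)⁻¹·Kᵀ·(x' − x̄) = [25]
z = y + H·x̄ = [25] + [-27] = [-2]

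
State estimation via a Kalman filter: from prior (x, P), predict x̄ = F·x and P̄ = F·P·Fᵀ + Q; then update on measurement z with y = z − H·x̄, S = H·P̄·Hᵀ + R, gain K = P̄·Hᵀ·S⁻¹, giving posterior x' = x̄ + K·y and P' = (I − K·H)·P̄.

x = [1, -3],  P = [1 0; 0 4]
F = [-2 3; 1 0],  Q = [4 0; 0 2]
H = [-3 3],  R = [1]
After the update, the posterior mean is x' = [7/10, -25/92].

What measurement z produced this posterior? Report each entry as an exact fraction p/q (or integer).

x̄ = F·x = [-11, 1]
P̄ = F·P·Fᵀ + Q = [44 -2; -2 3]
S = H·P̄·Hᵀ + R = [460]
K = P̄·Hᵀ·S⁻¹ = [-3/10; 3/92]
x' − x̄ = [117/10, -117/92] = K·y
y = (KᵀK)⁻¹·Kᵀ·(x' − x̄) = [-39]
z = y + H·x̄ = [-39] + [36] = [-3]

z = [-3]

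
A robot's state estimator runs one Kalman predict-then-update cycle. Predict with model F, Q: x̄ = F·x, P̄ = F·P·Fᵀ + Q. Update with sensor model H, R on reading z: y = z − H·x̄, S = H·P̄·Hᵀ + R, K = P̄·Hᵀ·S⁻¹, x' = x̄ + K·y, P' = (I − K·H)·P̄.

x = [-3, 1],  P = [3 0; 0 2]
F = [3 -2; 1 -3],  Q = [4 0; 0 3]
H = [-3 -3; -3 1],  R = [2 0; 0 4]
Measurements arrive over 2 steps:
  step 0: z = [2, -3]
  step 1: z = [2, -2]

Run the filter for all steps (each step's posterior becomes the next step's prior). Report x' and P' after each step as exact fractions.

step 0: x' = [17737/37783, -43008/37783], P' = [9561/37783 -7341/37783; -7341/37783 13461/37783]
step 1: x' = [18289428/80385863, -63898894/80385863], P' = [38250973/160771726 -28240125/160771726; -28240125/160771726 53354085/160771726]

step 0: x̄ = F·x = [-11, -6]
step 0: P̄ = F·P·Fᵀ + Q = [39 21; 21 24]
step 0: y = z − H·x̄ = [-49, -30]
step 0: S = H·P̄·Hᵀ + R = [947 405; 405 253]
step 0: K = P̄·Hᵀ·S⁻¹ = [-3330/37783 -9006/37783; -9180/37783 8871/37783]
step 0: x' = x̄ + K·y = [17737/37783, -43008/37783]
step 0: P' = (I − K·H)·P̄ = [9561/37783 -7341/37783; -7341/37783 13461/37783]
step 1: x̄ = F·x = [139227/37783, 146761/37783]
step 1: P̄ = F·P·Fᵀ + Q = [379117/37783 190200/37783; 190200/37783 288105/37783]
step 1: y = z − H·x̄ = [933530/37783, 195354/37783]
step 1: S = H·P̄·Hᵀ + R = [9504164/37783 3688938/37783; 3688938/37783 2710090/37783]
step 1: K = P̄·Hᵀ·S⁻¹ = [-7508136/80385863 -35748261/160771726; -18835470/80385863 34518615/160771726]
step 1: x' = x̄ + K·y = [18289428/80385863, -63898894/80385863]
step 1: P' = (I − K·H)·P̄ = [38250973/160771726 -28240125/160771726; -28240125/160771726 53354085/160771726]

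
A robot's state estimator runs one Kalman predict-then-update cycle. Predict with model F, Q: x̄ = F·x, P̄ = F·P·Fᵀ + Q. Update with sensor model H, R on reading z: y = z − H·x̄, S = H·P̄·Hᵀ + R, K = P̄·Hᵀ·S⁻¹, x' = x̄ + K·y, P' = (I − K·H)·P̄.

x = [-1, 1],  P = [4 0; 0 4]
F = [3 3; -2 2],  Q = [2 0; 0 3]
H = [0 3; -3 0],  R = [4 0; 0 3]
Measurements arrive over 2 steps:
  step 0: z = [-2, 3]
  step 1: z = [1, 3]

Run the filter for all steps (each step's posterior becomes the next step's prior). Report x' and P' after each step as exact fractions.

step 0: x̄ = F·x = [0, 4]
step 0: P̄ = F·P·Fᵀ + Q = [74 0; 0 35]
step 0: y = z − H·x̄ = [-14, 3]
step 0: S = H·P̄·Hᵀ + R = [319 0; 0 669]
step 0: K = P̄·Hᵀ·S⁻¹ = [0 -74/223; 105/319 0]
step 0: x' = x̄ + K·y = [-222/223, -194/319]
step 0: P' = (I − K·H)·P̄ = [74/223 0; 0 140/319]
step 1: x̄ = F·x = [-342240/71137, 55112/71137]
step 1: P̄ = F·P·Fᵀ + Q = [635708/71137 45684/71137; 45684/71137 432715/71137]
step 1: y = z − H·x̄ = [-94199/71137, -813309/71137]
step 1: S = H·P̄·Hᵀ + R = [4178983/71137 -411156/71137; -411156/71137 5934783/71137]
step 1: K = P̄·Hᵀ·S⁻¹ = [137052/115421923 -37080980/115421923; 35836293/115421923 -182736/115421923]
step 1: x' = x̄ + K·y = [-131529504/115421923, 44055989/115421923]
step 1: P' = (I − K·H)·P̄ = [37080980/115421923 182736/115421923; 182736/115421923 47781724/115421923]

step 0: x' = [-222/223, -194/319], P' = [74/223 0; 0 140/319]
step 1: x' = [-131529504/115421923, 44055989/115421923], P' = [37080980/115421923 182736/115421923; 182736/115421923 47781724/115421923]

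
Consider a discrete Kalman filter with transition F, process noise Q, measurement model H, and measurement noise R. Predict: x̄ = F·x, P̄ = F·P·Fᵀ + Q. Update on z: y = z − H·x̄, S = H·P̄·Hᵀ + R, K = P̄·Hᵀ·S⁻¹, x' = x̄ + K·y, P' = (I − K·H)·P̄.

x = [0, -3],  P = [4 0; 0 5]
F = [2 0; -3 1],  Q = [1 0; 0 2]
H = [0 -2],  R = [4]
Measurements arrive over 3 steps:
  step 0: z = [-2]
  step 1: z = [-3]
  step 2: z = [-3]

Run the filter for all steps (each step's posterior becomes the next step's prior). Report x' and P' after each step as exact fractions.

step 0: x̄ = F·x = [0, -3]
step 0: P̄ = F·P·Fᵀ + Q = [17 -24; -24 43]
step 0: y = z − H·x̄ = [-8]
step 0: S = H·P̄·Hᵀ + R = [176]
step 0: K = P̄·Hᵀ·S⁻¹ = [3/11; -43/88]
step 0: x' = x̄ + K·y = [-24/11, 10/11]
step 0: P' = (I − K·H)·P̄ = [43/11 -6/11; -6/11 43/44]
step 1: x̄ = F·x = [-48/11, 82/11]
step 1: P̄ = F·P·Fᵀ + Q = [183/11 -270/11; -270/11 1823/44]
step 1: y = z − H·x̄ = [131/11]
step 1: S = H·P̄·Hᵀ + R = [1867/11]
step 1: K = P̄·Hᵀ·S⁻¹ = [540/1867; -1823/3734]
step 1: x' = x̄ + K·y = [-1716/1867, 6125/3734]
step 1: P' = (I − K·H)·P̄ = [4551/1867 -1080/1867; -1080/1867 1823/1867]
step 2: x̄ = F·x = [-3432/1867, 16421/3734]
step 2: P̄ = F·P·Fᵀ + Q = [20071/1867 -29466/1867; -29466/1867 52996/1867]
step 2: y = z − H·x̄ = [10820/1867]
step 2: S = H·P̄·Hᵀ + R = [219452/1867]
step 2: K = P̄·Hᵀ·S⁻¹ = [14733/54863; -26498/54863]
step 2: x' = x̄ + K·y = [-15468/54863, 175409/109726]
step 2: P' = (I − K·H)·P̄ = [124751/54863 -29466/54863; -29466/54863 52996/54863]

step 0: x' = [-24/11, 10/11], P' = [43/11 -6/11; -6/11 43/44]
step 1: x' = [-1716/1867, 6125/3734], P' = [4551/1867 -1080/1867; -1080/1867 1823/1867]
step 2: x' = [-15468/54863, 175409/109726], P' = [124751/54863 -29466/54863; -29466/54863 52996/54863]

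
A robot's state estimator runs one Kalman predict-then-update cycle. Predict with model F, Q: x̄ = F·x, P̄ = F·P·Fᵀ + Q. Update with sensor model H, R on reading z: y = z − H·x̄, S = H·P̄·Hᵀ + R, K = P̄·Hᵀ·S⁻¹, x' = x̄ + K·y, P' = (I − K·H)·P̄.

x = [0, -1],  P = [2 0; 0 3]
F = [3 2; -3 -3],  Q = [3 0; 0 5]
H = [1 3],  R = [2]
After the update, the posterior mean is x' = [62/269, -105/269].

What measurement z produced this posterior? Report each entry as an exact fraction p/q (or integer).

z = [-1]

x̄ = F·x = [-2, 3]
P̄ = F·P·Fᵀ + Q = [33 -36; -36 50]
S = H·P̄·Hᵀ + R = [269]
K = P̄·Hᵀ·S⁻¹ = [-75/269; 114/269]
x' − x̄ = [600/269, -912/269] = K·y
y = (KᵀK)⁻¹·Kᵀ·(x' − x̄) = [-8]
z = y + H·x̄ = [-8] + [7] = [-1]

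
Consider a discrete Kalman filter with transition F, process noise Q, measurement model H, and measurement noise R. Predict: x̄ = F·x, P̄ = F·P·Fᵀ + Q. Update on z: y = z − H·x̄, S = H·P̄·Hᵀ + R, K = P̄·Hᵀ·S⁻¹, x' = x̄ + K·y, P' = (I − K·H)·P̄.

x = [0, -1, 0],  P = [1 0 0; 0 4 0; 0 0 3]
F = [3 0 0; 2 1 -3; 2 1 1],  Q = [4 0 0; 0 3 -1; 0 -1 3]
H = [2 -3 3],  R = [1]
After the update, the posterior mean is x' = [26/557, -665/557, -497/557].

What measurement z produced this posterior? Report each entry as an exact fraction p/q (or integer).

z = [1]

x̄ = F·x = [0, -1, -1]
P̄ = F·P·Fᵀ + Q = [13 6 6; 6 38 -2; 6 -2 14]
S = H·P̄·Hᵀ + R = [557]
K = P̄·Hᵀ·S⁻¹ = [26/557; -108/557; 60/557]
x' − x̄ = [26/557, -108/557, 60/557] = K·y
y = (KᵀK)⁻¹·Kᵀ·(x' − x̄) = [1]
z = y + H·x̄ = [1] + [0] = [1]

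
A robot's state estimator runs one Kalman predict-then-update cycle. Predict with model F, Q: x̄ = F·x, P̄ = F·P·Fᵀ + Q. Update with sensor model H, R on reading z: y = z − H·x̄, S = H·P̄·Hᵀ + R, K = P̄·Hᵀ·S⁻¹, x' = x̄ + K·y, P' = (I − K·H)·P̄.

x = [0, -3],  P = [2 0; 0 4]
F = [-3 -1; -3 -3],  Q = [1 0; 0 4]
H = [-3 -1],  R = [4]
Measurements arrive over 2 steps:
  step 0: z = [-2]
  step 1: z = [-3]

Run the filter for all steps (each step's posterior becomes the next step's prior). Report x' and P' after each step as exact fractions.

step 0: x̄ = F·x = [3, 9]
step 0: P̄ = F·P·Fᵀ + Q = [23 30; 30 58]
step 0: y = z − H·x̄ = [16]
step 0: S = H·P̄·Hᵀ + R = [449]
step 0: K = P̄·Hᵀ·S⁻¹ = [-99/449; -148/449]
step 0: x' = x̄ + K·y = [-237/449, 1673/449]
step 0: P' = (I − K·H)·P̄ = [526/449 -1182/449; -1182/449 4138/449]
step 1: x̄ = F·x = [-962/449, -4308/449]
step 1: P̄ = F·P·Fᵀ + Q = [2229/449 2964/449; 2964/449 22496/449]
step 1: y = z − H·x̄ = [-8541/449]
step 1: S = H·P̄·Hᵀ + R = [62137/449]
step 1: K = P̄·Hᵀ·S⁻¹ = [-9651/62137; -31388/62137]
step 1: x' = x̄ + K·y = [50453/62137, 888/62137]
step 1: P' = (I − K·H)·P̄ = [101028/62137 -264480/62137; -264480/62137 918992/62137]

step 0: x' = [-237/449, 1673/449], P' = [526/449 -1182/449; -1182/449 4138/449]
step 1: x' = [50453/62137, 888/62137], P' = [101028/62137 -264480/62137; -264480/62137 918992/62137]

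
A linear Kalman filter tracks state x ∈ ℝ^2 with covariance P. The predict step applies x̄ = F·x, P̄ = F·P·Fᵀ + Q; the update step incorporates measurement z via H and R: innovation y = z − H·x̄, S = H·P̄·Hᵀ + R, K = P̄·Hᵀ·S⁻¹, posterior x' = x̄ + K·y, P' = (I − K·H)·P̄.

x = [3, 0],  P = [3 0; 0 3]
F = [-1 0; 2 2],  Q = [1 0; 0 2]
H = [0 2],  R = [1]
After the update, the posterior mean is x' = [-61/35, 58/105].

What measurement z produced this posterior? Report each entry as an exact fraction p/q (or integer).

z = [1]

x̄ = F·x = [-3, 6]
P̄ = F·P·Fᵀ + Q = [4 -6; -6 26]
S = H·P̄·Hᵀ + R = [105]
K = P̄·Hᵀ·S⁻¹ = [-4/35; 52/105]
x' − x̄ = [44/35, -572/105] = K·y
y = (KᵀK)⁻¹·Kᵀ·(x' − x̄) = [-11]
z = y + H·x̄ = [-11] + [12] = [1]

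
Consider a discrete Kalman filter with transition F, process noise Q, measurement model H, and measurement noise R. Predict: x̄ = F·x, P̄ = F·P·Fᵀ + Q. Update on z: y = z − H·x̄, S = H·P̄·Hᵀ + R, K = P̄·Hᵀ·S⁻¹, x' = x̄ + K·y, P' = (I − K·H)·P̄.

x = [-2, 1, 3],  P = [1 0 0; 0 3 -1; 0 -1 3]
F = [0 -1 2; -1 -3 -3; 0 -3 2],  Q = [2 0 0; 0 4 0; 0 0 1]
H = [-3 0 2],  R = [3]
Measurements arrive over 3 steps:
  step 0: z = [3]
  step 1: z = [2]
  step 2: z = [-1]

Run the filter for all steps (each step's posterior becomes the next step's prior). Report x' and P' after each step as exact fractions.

step 0: x' = [50/13, -40/13, 90/13], P' = [1067/52 -81/26 1593/52; -81/26 308/13 -99/26; 1593/52 -99/26 2415/52]
step 1: x' = [37079/2459, -16903/2459, 58013/2459], P' = [970285/4918 -614073/4918 1453371/4918; -614073/4918 620547/4918 -911619/4918; 1453371/4918 -911619/4918 2180631/4918]
step 2: x' = [105793009/3490969, -1194205/57229, 156755455/3490969], P' = [7087730489/3490969 -74217849/57229 10626729861/3490969; -74217849/57229 50168582/57229 -111177783/57229; 10626729861/3490969 -111177783/57229 15935403144/3490969]

step 0: x̄ = F·x = [5, -10, 3]
step 0: P̄ = F·P·Fᵀ + Q = [21 -6 29; -6 41 6; 29 6 52]
step 0: y = z − H·x̄ = [12]
step 0: S = H·P̄·Hᵀ + R = [52]
step 0: K = P̄·Hᵀ·S⁻¹ = [-5/52; 15/26; 17/52]
step 0: x' = x̄ + K·y = [50/13, -40/13, 90/13]
step 0: P' = (I − K·H)·P̄ = [1067/52 -81/26 1593/52; -81/26 308/13 -99/26; 1593/52 -99/26 2415/52]
step 1: x̄ = F·x = [220/13, -200/13, 300/13]
step 1: P̄ = F·P·Fᵀ + Q = [2947/13 -3387/13 3735/13; -3387/13 9780/13 -1917/13; 3735/13 -1917/13 5794/13]
step 1: y = z − H·x̄ = [86/13]
step 1: S = H·P̄·Hᵀ + R = [4918/13]
step 1: K = P̄·Hᵀ·S⁻¹ = [-1371/4918; 6327/4918; 383/4918]
step 1: x' = x̄ + K·y = [37079/2459, -16903/2459, 58013/2459]
step 1: P' = (I − K·H)·P̄ = [970285/4918 -614073/4918 1453371/4918; -614073/4918 620547/4918 -911619/4918; 1453371/4918 -911619/4918 2180631/4918]
step 2: x̄ = F·x = [132929/2459, -160409/2459, 166735/2459]
step 2: P̄ = F·P·Fᵀ + Q = [12999383/4918 -12008103/4918 17877117/4918; -12008103/4918 14827205/4918 -14982681/4918; 17877117/4918 -14982681/4918 25251793/4918]
step 2: y = z − H·x̄ = [62858/2459]
step 2: S = H·P̄·Hᵀ + R = [3490969/4918]
step 2: K = P̄·Hᵀ·S⁻¹ = [-3243915/3490969; 99327/57229; -3127765/3490969]
step 2: x' = x̄ + K·y = [105793009/3490969, -1194205/57229, 156755455/3490969]
step 2: P' = (I − K·H)·P̄ = [7087730489/3490969 -74217849/57229 10626729861/3490969; -74217849/57229 50168582/57229 -111177783/57229; 10626729861/3490969 -111177783/57229 15935403144/3490969]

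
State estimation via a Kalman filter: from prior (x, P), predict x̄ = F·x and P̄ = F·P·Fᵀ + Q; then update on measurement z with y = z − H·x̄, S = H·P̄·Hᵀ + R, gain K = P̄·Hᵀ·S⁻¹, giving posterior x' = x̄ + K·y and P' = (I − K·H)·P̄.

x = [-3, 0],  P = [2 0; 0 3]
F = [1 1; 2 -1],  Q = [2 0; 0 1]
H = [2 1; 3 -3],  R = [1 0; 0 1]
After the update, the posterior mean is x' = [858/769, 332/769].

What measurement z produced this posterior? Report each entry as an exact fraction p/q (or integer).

x̄ = F·x = [-3, -6]
P̄ = F·P·Fᵀ + Q = [7 1; 1 12]
S = H·P̄·Hᵀ + R = [45 3; 3 154]
K = P̄·Hᵀ·S⁻¹ = [752/2307 85/769; 2255/6921 -509/2307]
x' − x̄ = [3165/769, 4946/769] = K·y
y = (KᵀK)⁻¹·Kᵀ·(x' − x̄) = [15, -7]
z = y + H·x̄ = [15, -7] + [-12, 9] = [3, 2]

z = [3, 2]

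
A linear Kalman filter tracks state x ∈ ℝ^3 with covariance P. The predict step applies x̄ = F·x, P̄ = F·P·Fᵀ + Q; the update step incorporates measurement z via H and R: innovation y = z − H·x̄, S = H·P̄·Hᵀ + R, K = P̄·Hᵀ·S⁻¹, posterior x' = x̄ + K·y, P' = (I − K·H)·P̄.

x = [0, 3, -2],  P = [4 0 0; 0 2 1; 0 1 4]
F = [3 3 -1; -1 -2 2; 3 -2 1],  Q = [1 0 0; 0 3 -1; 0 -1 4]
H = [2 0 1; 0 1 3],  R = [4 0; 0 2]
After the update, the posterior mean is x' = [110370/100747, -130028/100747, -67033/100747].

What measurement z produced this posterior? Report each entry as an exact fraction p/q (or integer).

z = [1, -3]

x̄ = F·x = [11, -10, -8]
P̄ = F·P·Fᵀ + Q = [53 -24 25; -24 23 -3; 25 -3 48]
S = H·P̄·Hᵀ + R = [364 243; 243 439]
K = P̄·Hᵀ·S⁻¹ = [45116/100747 -13269/100747; -25791/100747 17489/100747; 8759/100747 27510/100747]
x' − x̄ = [-997847/100747, 877442/100747, 738943/100747] = K·y
y = (KᵀK)⁻¹·Kᵀ·(x' − x̄) = [-13, 31]
z = y + H·x̄ = [-13, 31] + [14, -34] = [1, -3]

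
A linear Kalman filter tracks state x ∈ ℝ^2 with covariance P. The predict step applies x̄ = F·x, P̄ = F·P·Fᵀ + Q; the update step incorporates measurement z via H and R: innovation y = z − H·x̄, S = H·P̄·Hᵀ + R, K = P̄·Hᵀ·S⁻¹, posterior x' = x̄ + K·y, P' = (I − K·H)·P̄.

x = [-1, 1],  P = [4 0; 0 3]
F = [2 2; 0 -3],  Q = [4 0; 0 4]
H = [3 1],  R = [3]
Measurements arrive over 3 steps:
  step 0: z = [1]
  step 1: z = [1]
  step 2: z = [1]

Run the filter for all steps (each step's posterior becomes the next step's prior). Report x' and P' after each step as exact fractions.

step 0: x̄ = F·x = [0, -3]
step 0: P̄ = F·P·Fᵀ + Q = [32 -18; -18 31]
step 0: y = z − H·x̄ = [4]
step 0: S = H·P̄·Hᵀ + R = [214]
step 0: K = P̄·Hᵀ·S⁻¹ = [39/107; -23/214]
step 0: x' = x̄ + K·y = [156/107, -367/107]
step 0: P' = (I − K·H)·P̄ = [382/107 -1029/107; -1029/107 6105/214]
step 1: x̄ = F·x = [-422/107, 1101/107]
step 1: P̄ = F·P·Fᵀ + Q = [5934/107 -12141/107; -12141/107 55801/214]
step 1: y = z − H·x̄ = [272/107]
step 1: S = H·P̄·Hᵀ + R = [17563/214]
step 1: K = P̄·Hᵀ·S⁻¹ = [11322/17563; -2435/2509]
step 1: x' = x̄ + K·y = [-40486/17563, 19627/2509]
step 1: P' = (I − K·H)·P̄ = [375000/17563 -155862/2509; -155862/2509 460281/2509]
step 2: x̄ = F·x = [193806/17563, -58881/2509]
step 2: P̄ = F·P·Fᵀ + Q = [5729848/17563 -1826514/2509; -1826514/2509 4152565/2509]
step 2: y = z − H·x̄ = [-151688/17563]
step 2: S = H·P̄·Hᵀ + R = [3975688/17563]
step 2: K = P̄·Hᵀ·S⁻¹ = [2201973/1987844; -9288839/3975688]
step 2: x' = x̄ + K·y = [729420/496961, -1634416/496961]
step 2: P' = (I − K·H)·P̄ = [48188629/993922 -282525855/1987844; -282525855/1987844 1667288613/3975688]

step 0: x' = [156/107, -367/107], P' = [382/107 -1029/107; -1029/107 6105/214]
step 1: x' = [-40486/17563, 19627/2509], P' = [375000/17563 -155862/2509; -155862/2509 460281/2509]
step 2: x' = [729420/496961, -1634416/496961], P' = [48188629/993922 -282525855/1987844; -282525855/1987844 1667288613/3975688]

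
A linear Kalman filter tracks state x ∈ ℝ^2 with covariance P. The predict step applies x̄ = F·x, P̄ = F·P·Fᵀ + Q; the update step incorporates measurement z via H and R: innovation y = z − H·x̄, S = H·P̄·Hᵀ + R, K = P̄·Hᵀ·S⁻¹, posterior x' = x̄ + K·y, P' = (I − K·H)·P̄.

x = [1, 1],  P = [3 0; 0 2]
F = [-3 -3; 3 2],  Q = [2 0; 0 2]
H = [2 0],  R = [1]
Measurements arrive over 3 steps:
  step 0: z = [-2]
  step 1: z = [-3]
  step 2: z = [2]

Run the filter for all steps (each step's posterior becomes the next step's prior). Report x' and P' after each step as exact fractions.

step 0: x' = [-194/189, 55/63], P' = [47/189 -13/63; -13/63 101/21]
step 1: x' = [-16531/11103, -324/3701], P' = [920/3701 -588/3701; -588/3701 11865/3701]
step 2: x' = [465035/451233, -115623/50137], P' = [111883/451233 -7850/50137; -7850/50137 160382/50137]

step 0: x̄ = F·x = [-6, 5]
step 0: P̄ = F·P·Fᵀ + Q = [47 -39; -39 37]
step 0: y = z − H·x̄ = [10]
step 0: S = H·P̄·Hᵀ + R = [189]
step 0: K = P̄·Hᵀ·S⁻¹ = [94/189; -26/63]
step 0: x' = x̄ + K·y = [-194/189, 55/63]
step 0: P' = (I − K·H)·P̄ = [47/189 -13/63; -13/63 101/21]
step 1: x̄ = F·x = [29/63, -4/3]
step 1: P̄ = F·P·Fᵀ + Q = [920/21 -28; -28 21]
step 1: y = z − H·x̄ = [-247/63]
step 1: S = H·P̄·Hᵀ + R = [3701/21]
step 1: K = P̄·Hᵀ·S⁻¹ = [1840/3701; -1176/3701]
step 1: x' = x̄ + K·y = [-16531/11103, -324/3701]
step 1: P' = (I − K·H)·P̄ = [920/3701 -588/3701; -588/3701 11865/3701]
step 2: x̄ = F·x = [17503/3701, -17179/3701]
step 2: P̄ = F·P·Fᵀ + Q = [111883/3701 -70650/3701; -70650/3701 56086/3701]
step 2: y = z − H·x̄ = [-27604/3701]
step 2: S = H·P̄·Hᵀ + R = [451233/3701]
step 2: K = P̄·Hᵀ·S⁻¹ = [223766/451233; -15700/50137]
step 2: x' = x̄ + K·y = [465035/451233, -115623/50137]
step 2: P' = (I − K·H)·P̄ = [111883/451233 -7850/50137; -7850/50137 160382/50137]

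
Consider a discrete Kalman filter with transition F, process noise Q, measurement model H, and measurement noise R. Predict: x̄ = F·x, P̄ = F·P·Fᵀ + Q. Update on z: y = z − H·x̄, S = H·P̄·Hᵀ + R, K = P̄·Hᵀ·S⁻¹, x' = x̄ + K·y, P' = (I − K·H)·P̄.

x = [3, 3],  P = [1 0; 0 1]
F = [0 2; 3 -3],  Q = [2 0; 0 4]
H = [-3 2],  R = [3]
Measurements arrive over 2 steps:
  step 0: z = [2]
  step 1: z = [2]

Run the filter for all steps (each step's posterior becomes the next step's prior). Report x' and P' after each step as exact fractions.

step 0: x̄ = F·x = [6, 0]
step 0: P̄ = F·P·Fᵀ + Q = [6 -6; -6 22]
step 0: y = z − H·x̄ = [20]
step 0: S = H·P̄·Hᵀ + R = [217]
step 0: K = P̄·Hᵀ·S⁻¹ = [-30/217; 2/7]
step 0: x' = x̄ + K·y = [702/217, 40/7]
step 0: P' = (I − K·H)·P̄ = [402/217 18/7; 18/7 30/7]
step 1: x̄ = F·x = [80/7, -1614/217]
step 1: P̄ = F·P·Fᵀ + Q = [134/7 -72/7; -72/7 2812/217]
step 1: y = z − H·x̄ = [1586/31]
step 1: S = H·P̄·Hᵀ + R = [10867/31]
step 1: K = P̄·Hᵀ·S⁻¹ = [-2418/10867; 1760/10867]
step 1: x' = x̄ + K·y = [3404/76069, 64522/76069]
step 1: P' = (I − K·H)·P̄ = [135950/76069 178536/76069; 178536/76069 286284/76069]

step 0: x' = [702/217, 40/7], P' = [402/217 18/7; 18/7 30/7]
step 1: x' = [3404/76069, 64522/76069], P' = [135950/76069 178536/76069; 178536/76069 286284/76069]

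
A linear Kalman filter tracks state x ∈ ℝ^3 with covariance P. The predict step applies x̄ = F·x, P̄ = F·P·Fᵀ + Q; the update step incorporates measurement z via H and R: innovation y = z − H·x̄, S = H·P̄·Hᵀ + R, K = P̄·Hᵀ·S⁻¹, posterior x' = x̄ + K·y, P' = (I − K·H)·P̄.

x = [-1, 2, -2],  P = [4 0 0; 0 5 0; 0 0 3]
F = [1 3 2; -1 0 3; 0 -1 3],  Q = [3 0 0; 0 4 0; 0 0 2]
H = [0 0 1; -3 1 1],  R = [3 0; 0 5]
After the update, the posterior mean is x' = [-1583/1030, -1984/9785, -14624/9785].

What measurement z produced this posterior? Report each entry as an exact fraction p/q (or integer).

x̄ = F·x = [1, -5, -8]
P̄ = F·P·Fᵀ + Q = [64 14 3; 14 35 27; 3 27 34]
S = H·P̄·Hᵀ + R = [37 52; 52 602]
K = P̄·Hᵀ·S⁻¹ = [287/515 -349/1030; 7607/9785 -332/9785; 8882/9785 78/9785]
x' − x̄ = [-2613/1030, 46941/9785, 63656/9785] = K·y
y = (KᵀK)⁻¹·Kᵀ·(x' − x̄) = [7, 19]
z = y + H·x̄ = [7, 19] + [-8, -16] = [-1, 3]

z = [-1, 3]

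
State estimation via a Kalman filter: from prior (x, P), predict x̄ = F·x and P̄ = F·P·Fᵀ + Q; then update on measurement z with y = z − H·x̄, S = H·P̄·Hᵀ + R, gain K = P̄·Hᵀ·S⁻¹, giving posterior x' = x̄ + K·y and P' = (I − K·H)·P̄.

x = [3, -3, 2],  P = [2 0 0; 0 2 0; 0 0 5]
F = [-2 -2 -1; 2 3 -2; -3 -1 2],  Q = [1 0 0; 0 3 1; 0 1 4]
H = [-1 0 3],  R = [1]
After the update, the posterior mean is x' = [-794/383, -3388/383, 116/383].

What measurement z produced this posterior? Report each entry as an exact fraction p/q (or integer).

z = [3]

x̄ = F·x = [-2, -7, -2]
P̄ = F·P·Fᵀ + Q = [22 -10 6; -10 49 -37; 6 -37 44]
S = H·P̄·Hᵀ + R = [383]
K = P̄·Hᵀ·S⁻¹ = [-4/383; -101/383; 126/383]
x' − x̄ = [-28/383, -707/383, 882/383] = K·y
y = (KᵀK)⁻¹·Kᵀ·(x' − x̄) = [7]
z = y + H·x̄ = [7] + [-4] = [3]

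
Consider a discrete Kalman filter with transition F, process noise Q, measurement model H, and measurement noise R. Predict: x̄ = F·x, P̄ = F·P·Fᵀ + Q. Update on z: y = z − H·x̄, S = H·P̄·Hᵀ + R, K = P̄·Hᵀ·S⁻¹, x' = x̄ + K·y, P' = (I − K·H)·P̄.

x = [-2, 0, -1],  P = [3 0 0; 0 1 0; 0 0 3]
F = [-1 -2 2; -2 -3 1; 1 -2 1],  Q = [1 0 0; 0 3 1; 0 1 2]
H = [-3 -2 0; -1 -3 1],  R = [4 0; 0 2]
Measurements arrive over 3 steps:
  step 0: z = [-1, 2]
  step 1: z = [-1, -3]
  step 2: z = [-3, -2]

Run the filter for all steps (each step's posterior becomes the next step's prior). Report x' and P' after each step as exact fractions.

step 0: x' = [2685/4679, -15918/23395, 2147/23395], P' = [3872/4679 -2962/4679 -3614/4679; -2962/4679 22877/23395 41757/23395; -3614/4679 41757/23395 122767/23395]
step 1: x' = [-295711/552632, 34003579/22657912, 57086097/45315824], P' = [132213/138158 -104197/138158 -268707/276316; -104197/138158 5863571/5664478 19863891/11328956; -268707/276316 19863891/11328956 105169621/22657912]
step 2: x' = [57740547943/38800084260, -18232629563/25866722840, -62642344539/25866722840], P' = [9409254161/9700021065 -5048533461/6466680710 -6808271493/6466680710; -5048533461/6466680710 13897878383/12933361420 24012432639/12933361420; -6808271493/6466680710 24012432639/12933361420 63193110367/12933361420]

step 0: x̄ = F·x = [0, 3, -3]
step 0: P̄ = F·P·Fᵀ + Q = [20 18 7; 18 27 4; 7 4 12]
step 0: y = z − H·x̄ = [5, 14]
step 0: S = H·P̄·Hᵀ + R = [508 391; 391 347]
step 0: K = P̄·Hᵀ·S⁻¹ = [-1423/4679 700/4679; -331/23395 -6032/23395; -7326/23395 7783/23395]
step 0: x' = x̄ + K·y = [2685/4679, -15918/23395, 2147/23395]
step 0: P' = (I − K·H)·P̄ = [3872/4679 -2962/4679 -3614/4679; -2962/4679 22877/23395 41757/23395; -3614/4679 41757/23395 122767/23395]
step 1: x̄ = F·x = [4541/4679, 23051/23395, 47408/23395]
step 1: P̄ = F·P·Fᵀ + Q = [60863/4679 14828/4679 9814/4679; 14828/4679 120303/23395 39179/23395; 9814/4679 39179/23395 136497/23395]
step 1: y = z − H·x̄ = [90822/23395, -5147/4679]
step 1: S = H·P̄·Hᵀ + R = [4203307/23395 444947/4679; 444947/4679 336391/4679]
step 1: K = P̄·Hᵀ·S⁻¹ = [-188245/552632 92049/552632; 1089089/22657912 -6773381/22657912; -6676821/45315824 8020249/45315824]
step 1: x' = x̄ + K·y = [-295711/552632, 34003579/22657912, 57086097/45315824]
step 1: P' = (I − K·H)·P̄ = [132213/138158 -104197/138158 -268707/276316; -104197/138158 5863571/5664478 19863891/11328956; -268707/276316 19863891/11328956 105169621/22657912]
step 2: x̄ = F·x = [601545/11328956, -98438773/45315824, -103176521/45315824]
step 2: P̄ = F·P·Fᵀ + Q = [32599609/2832239 16790067/5664478 5518195/5664478; 16790067/5664478 115673149/22657912 31494129/22657912; 5518195/5664478 31494129/22657912 131359669/22657912]
step 2: y = z − H·x̄ = [-162803239/22657912, -140182633/22657912]
step 2: S = H·P̄·Hᵀ + R = [926604827/5664478 521496465/5664478; 521496465/5664478 412095495/5664478]
step 2: K = P̄·Hᵀ·S⁻¹ = [-31148005/92381153 1548369587/9700021065; 4456150/92381153 -1896033897/6466680710; -12812922/92381153 1193088859/6466680710]
step 2: x' = x̄ + K·y = [57740547943/38800084260, -18232629563/25866722840, -62642344539/25866722840]
step 2: P' = (I − K·H)·P̄ = [9409254161/9700021065 -5048533461/6466680710 -6808271493/6466680710; -5048533461/6466680710 13897878383/12933361420 24012432639/12933361420; -6808271493/6466680710 24012432639/12933361420 63193110367/12933361420]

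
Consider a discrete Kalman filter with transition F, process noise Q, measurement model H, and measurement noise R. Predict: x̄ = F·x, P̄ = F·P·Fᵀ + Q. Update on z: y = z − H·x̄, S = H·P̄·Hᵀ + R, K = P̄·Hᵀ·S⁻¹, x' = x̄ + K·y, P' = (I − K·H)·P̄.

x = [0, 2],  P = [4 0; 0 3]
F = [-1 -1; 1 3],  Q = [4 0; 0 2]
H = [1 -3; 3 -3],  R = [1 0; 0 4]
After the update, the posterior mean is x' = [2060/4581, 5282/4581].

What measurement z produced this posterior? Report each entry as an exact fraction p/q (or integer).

z = [-3, -2]

x̄ = F·x = [-2, 6]
P̄ = F·P·Fᵀ + Q = [11 -13; -13 33]
S = H·P̄·Hᵀ + R = [387 486; 486 634]
K = P̄·Hᵀ·S⁻¹ = [-1646/4581 198/509; -1970/4581 57/509]
x' − x̄ = [11222/4581, -22204/4581] = K·y
y = (KᵀK)⁻¹·Kᵀ·(x' − x̄) = [17, 22]
z = y + H·x̄ = [17, 22] + [-20, -24] = [-3, -2]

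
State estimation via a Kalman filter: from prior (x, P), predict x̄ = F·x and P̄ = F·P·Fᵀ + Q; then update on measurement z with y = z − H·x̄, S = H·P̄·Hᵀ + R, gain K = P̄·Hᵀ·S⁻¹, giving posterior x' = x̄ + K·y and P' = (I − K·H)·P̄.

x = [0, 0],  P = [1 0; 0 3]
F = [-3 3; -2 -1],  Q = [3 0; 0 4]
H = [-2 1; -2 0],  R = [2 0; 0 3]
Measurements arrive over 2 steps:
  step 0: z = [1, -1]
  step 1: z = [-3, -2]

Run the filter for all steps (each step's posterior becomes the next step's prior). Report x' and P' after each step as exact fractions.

step 0: x' = [251/845, 1133/845], P' = [498/845 834/845; 834/845 2822/845]
step 1: x' = [24968/23581, -21233/23581], P' = [49227/94324 77061/94324; 77061/94324 275935/94324]

step 0: x̄ = F·x = [0, 0]
step 0: P̄ = F·P·Fᵀ + Q = [39 -3; -3 11]
step 0: y = z − H·x̄ = [1, -1]
step 0: S = H·P̄·Hᵀ + R = [181 162; 162 159]
step 0: K = P̄·Hᵀ·S⁻¹ = [-81/845 -332/845; 577/845 -556/845]
step 0: x' = x̄ + K·y = [251/845, 1133/845]
step 0: P' = (I − K·H)·P̄ = [498/845 834/845; 834/845 2822/845]
step 1: x̄ = F·x = [2646/845, -327/169]
step 1: P̄ = F·P·Fᵀ + Q = [17403/845 -1596/169; -1596/169 2306/169]
step 1: y = z − H·x̄ = [4392/845, 3602/845]
step 1: S = H·P̄·Hᵀ + R = [114752/845 85572/845; 85572/845 72147/845]
step 1: K = P̄·Hᵀ·S⁻¹ = [-21393/188648 -16409/47162; 121813/188648 -25687/47162]
step 1: x' = x̄ + K·y = [24968/23581, -21233/23581]
step 1: P' = (I − K·H)·P̄ = [49227/94324 77061/94324; 77061/94324 275935/94324]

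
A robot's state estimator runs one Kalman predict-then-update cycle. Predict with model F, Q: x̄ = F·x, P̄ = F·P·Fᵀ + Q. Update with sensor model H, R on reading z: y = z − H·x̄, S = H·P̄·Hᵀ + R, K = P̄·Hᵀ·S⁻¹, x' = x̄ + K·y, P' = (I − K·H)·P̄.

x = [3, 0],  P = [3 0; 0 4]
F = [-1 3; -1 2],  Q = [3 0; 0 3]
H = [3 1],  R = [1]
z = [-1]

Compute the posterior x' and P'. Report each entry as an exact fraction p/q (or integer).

x' = [-6/563, -556/563]
P' = [237/563 -558/563; -558/563 1777/563]

x̄ = F·x = [-3, -3]
P̄ = F·P·Fᵀ + Q = [42 27; 27 22]
y = z − H·x̄ = [11]
S = H·P̄·Hᵀ + R = [563]
K = P̄·Hᵀ·S⁻¹ = [153/563; 103/563]
x' = x̄ + K·y = [-6/563, -556/563]
P' = (I − K·H)·P̄ = [237/563 -558/563; -558/563 1777/563]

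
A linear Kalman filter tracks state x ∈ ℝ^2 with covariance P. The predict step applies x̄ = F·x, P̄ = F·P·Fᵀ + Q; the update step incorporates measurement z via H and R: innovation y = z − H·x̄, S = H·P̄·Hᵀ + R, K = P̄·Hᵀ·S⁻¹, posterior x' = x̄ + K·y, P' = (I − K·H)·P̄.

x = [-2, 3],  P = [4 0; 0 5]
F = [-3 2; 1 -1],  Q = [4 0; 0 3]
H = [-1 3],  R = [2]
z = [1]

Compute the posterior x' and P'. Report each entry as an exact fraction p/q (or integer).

x̄ = F·x = [12, -5]
P̄ = F·P·Fᵀ + Q = [60 -22; -22 12]
y = z − H·x̄ = [28]
S = H·P̄·Hᵀ + R = [302]
K = P̄·Hᵀ·S⁻¹ = [-63/151; 29/151]
x' = x̄ + K·y = [48/151, 57/151]
P' = (I − K·H)·P̄ = [1122/151 332/151; 332/151 130/151]

x' = [48/151, 57/151]
P' = [1122/151 332/151; 332/151 130/151]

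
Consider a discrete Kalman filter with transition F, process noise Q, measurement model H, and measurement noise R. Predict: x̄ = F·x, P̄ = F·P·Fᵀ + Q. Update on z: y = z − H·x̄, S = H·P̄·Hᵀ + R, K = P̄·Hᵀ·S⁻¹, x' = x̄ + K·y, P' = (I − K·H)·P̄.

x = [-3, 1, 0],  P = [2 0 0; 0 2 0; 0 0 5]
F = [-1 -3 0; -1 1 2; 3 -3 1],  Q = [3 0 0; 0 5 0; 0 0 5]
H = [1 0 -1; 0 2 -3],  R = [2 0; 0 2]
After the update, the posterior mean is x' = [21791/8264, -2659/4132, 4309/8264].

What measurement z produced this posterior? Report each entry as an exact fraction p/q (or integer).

x̄ = F·x = [0, 4, -12]
P̄ = F·P·Fᵀ + Q = [23 -4 12; -4 29 -2; 12 -2 46]
S = H·P̄·Hᵀ + R = [47 98; 98 556]
K = P̄·Hᵀ·S⁻¹ = [2607/4132 -1573/8264; -923/2066 801/4132; -1247/4132 -1671/8264]
x' − x̄ = [21791/8264, -19187/4132, 103477/8264] = K·y
y = (KᵀK)⁻¹·Kᵀ·(x' − x̄) = [-10, -47]
z = y + H·x̄ = [-10, -47] + [12, 44] = [2, -3]

z = [2, -3]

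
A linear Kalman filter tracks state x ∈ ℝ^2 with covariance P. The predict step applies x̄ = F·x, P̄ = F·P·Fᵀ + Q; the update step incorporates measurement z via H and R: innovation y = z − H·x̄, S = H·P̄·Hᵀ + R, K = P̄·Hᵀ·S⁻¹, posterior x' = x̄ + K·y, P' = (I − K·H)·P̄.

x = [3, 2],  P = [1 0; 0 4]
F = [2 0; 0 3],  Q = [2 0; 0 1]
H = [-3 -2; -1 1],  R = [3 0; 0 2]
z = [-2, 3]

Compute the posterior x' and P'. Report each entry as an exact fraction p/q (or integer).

x̄ = F·x = [6, 6]
P̄ = F·P·Fᵀ + Q = [6 0; 0 37]
y = z − H·x̄ = [28, 3]
S = H·P̄·Hᵀ + R = [205 -56; -56 45]
K = P̄·Hᵀ·S⁻¹ = [-1146/6089 -2238/6089; -1258/6089 3441/6089]
x' = x̄ + K·y = [-2268/6089, 11633/6089]
P' = (I − K·H)·P̄ = [2478/6089 -1998/6089; -1998/6089 4884/6089]

x' = [-2268/6089, 11633/6089]
P' = [2478/6089 -1998/6089; -1998/6089 4884/6089]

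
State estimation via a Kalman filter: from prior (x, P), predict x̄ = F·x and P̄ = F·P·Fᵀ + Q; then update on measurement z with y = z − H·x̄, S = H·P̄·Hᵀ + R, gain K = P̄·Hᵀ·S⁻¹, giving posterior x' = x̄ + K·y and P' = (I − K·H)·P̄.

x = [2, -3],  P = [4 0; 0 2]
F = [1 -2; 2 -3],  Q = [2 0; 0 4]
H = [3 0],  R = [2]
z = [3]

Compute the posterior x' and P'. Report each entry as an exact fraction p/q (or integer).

x̄ = F·x = [8, 13]
P̄ = F·P·Fᵀ + Q = [14 20; 20 38]
y = z − H·x̄ = [-21]
S = H·P̄·Hᵀ + R = [128]
K = P̄·Hᵀ·S⁻¹ = [21/64; 15/32]
x' = x̄ + K·y = [71/64, 101/32]
P' = (I − K·H)·P̄ = [7/32 5/16; 5/16 79/8]

x' = [71/64, 101/32]
P' = [7/32 5/16; 5/16 79/8]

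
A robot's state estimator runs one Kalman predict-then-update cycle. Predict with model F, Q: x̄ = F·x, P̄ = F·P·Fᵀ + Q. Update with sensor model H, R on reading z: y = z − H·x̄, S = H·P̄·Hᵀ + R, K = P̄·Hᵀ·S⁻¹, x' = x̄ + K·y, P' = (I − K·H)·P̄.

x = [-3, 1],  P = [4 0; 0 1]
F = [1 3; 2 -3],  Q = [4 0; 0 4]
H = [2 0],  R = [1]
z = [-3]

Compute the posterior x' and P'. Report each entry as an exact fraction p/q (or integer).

x' = [-34/23, -205/23]
P' = [17/69 -1/69; -1/69 1997/69]

x̄ = F·x = [0, -9]
P̄ = F·P·Fᵀ + Q = [17 -1; -1 29]
y = z − H·x̄ = [-3]
S = H·P̄·Hᵀ + R = [69]
K = P̄·Hᵀ·S⁻¹ = [34/69; -2/69]
x' = x̄ + K·y = [-34/23, -205/23]
P' = (I − K·H)·P̄ = [17/69 -1/69; -1/69 1997/69]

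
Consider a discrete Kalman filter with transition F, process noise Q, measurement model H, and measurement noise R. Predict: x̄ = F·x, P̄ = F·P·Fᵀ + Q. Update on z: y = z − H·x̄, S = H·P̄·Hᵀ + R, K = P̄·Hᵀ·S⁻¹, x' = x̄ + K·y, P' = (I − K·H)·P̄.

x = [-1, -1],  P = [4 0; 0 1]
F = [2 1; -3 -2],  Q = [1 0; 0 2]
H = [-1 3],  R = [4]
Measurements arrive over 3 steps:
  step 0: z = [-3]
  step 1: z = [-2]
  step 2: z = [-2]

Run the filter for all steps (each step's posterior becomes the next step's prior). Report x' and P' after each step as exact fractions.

step 0: x' = [87/139, -103/139], P' = [198/139 34/139; 34/139 62/139]
step 1: x' = [19843/35429, -16949/35429], P' = [47500/35429 8128/35429; 8128/35429 15640/35429]
step 2: x' = [4375255/8580439, -4300237/8580439], P' = [11479082/8580439 1968882/8580439; 1968882/8580439 3787678/8580439]

step 0: x̄ = F·x = [-3, 5]
step 0: P̄ = F·P·Fᵀ + Q = [18 -26; -26 42]
step 0: y = z − H·x̄ = [-21]
step 0: S = H·P̄·Hᵀ + R = [556]
step 0: K = P̄·Hᵀ·S⁻¹ = [-24/139; 38/139]
step 0: x' = x̄ + K·y = [87/139, -103/139]
step 0: P' = (I − K·H)·P̄ = [198/139 34/139; 34/139 62/139]
step 1: x̄ = F·x = [71/139, -55/139]
step 1: P̄ = F·P·Fᵀ + Q = [1129/139 -1550/139; -1550/139 2716/139]
step 1: y = z − H·x̄ = [-42/139]
step 1: S = H·P̄·Hᵀ + R = [35429/139]
step 1: K = P̄·Hᵀ·S⁻¹ = [-5779/35429; 9698/35429]
step 1: x' = x̄ + K·y = [19843/35429, -16949/35429]
step 1: P' = (I − K·H)·P̄ = [47500/35429 8128/35429; 8128/35429 15640/35429]
step 2: x̄ = F·x = [22737/35429, -361/499]
step 2: P̄ = F·P·Fᵀ + Q = [273581/35429 -5256/499; -5256/499 9274/499]
step 2: y = z − H·x̄ = [28772/35429]
step 2: S = H·P̄·Hᵀ + R = [8580439/35429]
step 2: K = P̄·Hᵀ·S⁻¹ = [-1393109/8580439; 2348538/8580439]
step 2: x' = x̄ + K·y = [4375255/8580439, -4300237/8580439]
step 2: P' = (I − K·H)·P̄ = [11479082/8580439 1968882/8580439; 1968882/8580439 3787678/8580439]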